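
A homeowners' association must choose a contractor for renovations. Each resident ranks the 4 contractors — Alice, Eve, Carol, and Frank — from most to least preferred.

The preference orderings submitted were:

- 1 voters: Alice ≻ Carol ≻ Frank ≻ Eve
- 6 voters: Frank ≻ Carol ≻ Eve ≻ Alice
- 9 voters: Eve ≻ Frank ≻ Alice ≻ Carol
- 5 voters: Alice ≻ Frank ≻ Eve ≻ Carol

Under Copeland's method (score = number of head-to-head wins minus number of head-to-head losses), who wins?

Pairwise results:
  Alice vs Eve: Eve wins 15–6.
  Alice vs Carol: Alice wins 15–6.
  Alice vs Frank: Frank wins 15–6.
  Eve vs Carol: Eve wins 14–7.
  Eve vs Frank: Frank wins 12–9.
  Carol vs Frank: Frank wins 20–1.
Copeland scores (wins − losses):
  Alice: 1 − 2 = -1
  Eve: 2 − 1 = 1
  Carol: 0 − 3 = -3
  Frank: 3 − 0 = 3
Frank has the best Copeland score.

Frank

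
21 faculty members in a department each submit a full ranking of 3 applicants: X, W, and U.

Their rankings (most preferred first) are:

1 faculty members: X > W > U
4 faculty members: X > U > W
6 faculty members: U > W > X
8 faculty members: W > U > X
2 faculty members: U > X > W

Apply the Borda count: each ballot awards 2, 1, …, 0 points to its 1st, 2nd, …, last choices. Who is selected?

U

Borda scores:
  X: 2 + 4·2 + 6·0 + 8·0 + 2·1 = 12
  W: 1 + 4·0 + 6·1 + 8·2 + 2·0 = 23
  U: 0 + 4·1 + 6·2 + 8·1 + 2·2 = 28
U has the highest total.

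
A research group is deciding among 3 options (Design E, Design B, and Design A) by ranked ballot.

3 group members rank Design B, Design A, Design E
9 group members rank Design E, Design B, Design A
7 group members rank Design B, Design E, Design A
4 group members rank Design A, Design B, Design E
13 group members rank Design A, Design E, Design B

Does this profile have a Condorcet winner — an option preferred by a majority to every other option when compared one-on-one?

Head-to-head results (36 voters total):
Design E vs Design B: Design E wins 22–14.
Design E vs Design A: Design A wins 20–16.
Design B vs Design A: Design B wins 19–17.
No candidate beats all others: Design E beats Design B beats Design A beats Design E, a majority cycle.

No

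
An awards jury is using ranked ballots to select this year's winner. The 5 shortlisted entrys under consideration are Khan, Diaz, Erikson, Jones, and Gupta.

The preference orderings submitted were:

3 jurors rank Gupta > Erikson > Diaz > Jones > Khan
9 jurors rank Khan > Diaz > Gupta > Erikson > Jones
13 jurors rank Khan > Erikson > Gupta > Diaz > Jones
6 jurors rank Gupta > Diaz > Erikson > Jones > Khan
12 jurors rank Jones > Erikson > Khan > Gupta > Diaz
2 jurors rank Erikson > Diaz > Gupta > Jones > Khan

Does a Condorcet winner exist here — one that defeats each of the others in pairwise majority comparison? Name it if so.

Erikson

Head-to-head results (45 voters total):
Khan vs Diaz: Khan wins 34–11.
Khan vs Erikson: Erikson wins 23–22.
Khan vs Jones: Jones wins 23–22.
Khan vs Gupta: Khan wins 34–11.
Diaz vs Erikson: Erikson wins 30–15.
Diaz vs Jones: Diaz wins 33–12.
Diaz vs Gupta: Gupta wins 34–11.
Erikson vs Jones: Erikson wins 33–12.
Erikson vs Gupta: Erikson wins 27–18.
Jones vs Gupta: Gupta wins 33–12.
Erikson beats each rival — Khan (23–22), Diaz (30–15), Jones (33–12), Gupta (27–18) — so Erikson is the Condorcet winner.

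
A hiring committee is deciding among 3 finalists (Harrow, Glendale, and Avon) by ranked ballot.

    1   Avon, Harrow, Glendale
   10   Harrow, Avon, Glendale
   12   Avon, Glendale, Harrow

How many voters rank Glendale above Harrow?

Ballots ranking Glendale above Harrow: 12.
Ballots ranking Harrow above Glendale: 1+10 = 11.
So 12 of 23 voters prefer Glendale to Harrow.

12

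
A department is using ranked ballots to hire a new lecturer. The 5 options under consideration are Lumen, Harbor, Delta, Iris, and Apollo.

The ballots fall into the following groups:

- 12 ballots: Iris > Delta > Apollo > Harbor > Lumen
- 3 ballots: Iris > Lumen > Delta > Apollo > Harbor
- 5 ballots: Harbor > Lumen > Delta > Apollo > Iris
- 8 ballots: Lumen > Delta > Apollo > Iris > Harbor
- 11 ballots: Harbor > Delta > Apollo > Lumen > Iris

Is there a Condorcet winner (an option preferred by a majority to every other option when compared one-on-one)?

Head-to-head results (39 voters total):
Lumen vs Harbor: Harbor wins 28–11.
Lumen vs Delta: Delta wins 23–16.
Lumen vs Iris: Lumen wins 24–15.
Lumen vs Apollo: Apollo wins 23–16.
Harbor vs Delta: Delta wins 23–16.
Harbor vs Iris: Iris wins 23–16.
Harbor vs Apollo: Apollo wins 23–16.
Delta vs Iris: Delta wins 24–15.
Delta vs Apollo: Delta wins 39–0.
Iris vs Apollo: Apollo wins 24–15.
Delta beats each rival — Lumen (23–16), Harbor (23–16), Iris (24–15), Apollo (39–0) — so Delta is the Condorcet winner.

Yes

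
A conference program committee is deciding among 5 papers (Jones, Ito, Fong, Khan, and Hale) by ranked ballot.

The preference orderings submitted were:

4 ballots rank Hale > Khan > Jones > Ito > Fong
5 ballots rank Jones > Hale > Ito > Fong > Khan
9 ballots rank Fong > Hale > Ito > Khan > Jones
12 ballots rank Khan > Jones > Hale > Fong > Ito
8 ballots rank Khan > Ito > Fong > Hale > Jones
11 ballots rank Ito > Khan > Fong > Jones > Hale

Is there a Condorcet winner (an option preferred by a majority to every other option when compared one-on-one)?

Head-to-head results (49 voters total):
Jones vs Ito: Ito wins 28–21.
Jones vs Fong: Fong wins 28–21.
Jones vs Khan: Khan wins 44–5.
Jones vs Hale: Jones wins 28–21.
Ito vs Fong: Ito wins 28–21.
Ito vs Khan: Ito wins 25–24.
Ito vs Hale: Hale wins 30–19.
Fong vs Khan: Khan wins 35–14.
Fong vs Hale: Fong wins 28–21.
Khan vs Hale: Khan wins 31–18.
No candidate beats all others: Jones beats Hale beats Ito beats Jones, a majority cycle.

No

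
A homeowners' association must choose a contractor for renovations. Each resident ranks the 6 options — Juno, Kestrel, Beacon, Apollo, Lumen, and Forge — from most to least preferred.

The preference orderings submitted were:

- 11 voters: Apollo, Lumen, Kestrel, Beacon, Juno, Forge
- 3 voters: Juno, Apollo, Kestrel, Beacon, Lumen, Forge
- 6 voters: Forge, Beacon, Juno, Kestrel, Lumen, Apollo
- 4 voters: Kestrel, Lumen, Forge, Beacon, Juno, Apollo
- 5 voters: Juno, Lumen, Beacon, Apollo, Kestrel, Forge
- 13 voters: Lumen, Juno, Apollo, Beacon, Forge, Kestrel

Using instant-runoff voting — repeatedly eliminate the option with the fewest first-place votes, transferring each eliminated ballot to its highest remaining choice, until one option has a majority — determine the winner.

Round 1: Lumen 13, Apollo 11, Juno 8, Forge 6, Kestrel 4, Beacon 0. Beacon has the fewest and is eliminated.
Round 2: Lumen 13, Apollo 11, Juno 8, Forge 6, Kestrel 4. Kestrel has the fewest and is eliminated.
Round 3: Lumen 17, Apollo 11, Juno 8, Forge 6. Forge has the fewest and is eliminated.
Round 4: Lumen 17, Juno 14, Apollo 11. Apollo has the fewest and is eliminated.
Round 5: Lumen 28, Juno 14. Lumen has a majority.

Lumen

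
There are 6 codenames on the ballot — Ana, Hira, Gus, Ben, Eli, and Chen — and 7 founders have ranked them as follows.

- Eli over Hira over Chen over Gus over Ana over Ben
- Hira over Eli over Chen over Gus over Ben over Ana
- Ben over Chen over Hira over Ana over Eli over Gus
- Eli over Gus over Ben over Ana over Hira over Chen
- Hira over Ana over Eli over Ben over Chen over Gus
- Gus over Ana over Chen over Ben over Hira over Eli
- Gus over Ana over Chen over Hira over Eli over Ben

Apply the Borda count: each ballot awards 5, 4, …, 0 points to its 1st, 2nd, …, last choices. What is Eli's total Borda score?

19

Borda scores:
  Ana: 1 + 0 + 2 + 2 + 4 + 4 + 4 = 17
  Hira: 4 + 5 + 3 + 1 + 5 + 1 + 2 = 21
  Gus: 2 + 2 + 0 + 4 + 0 + 5 + 5 = 18
  Ben: 0 + 1 + 5 + 3 + 2 + 2 + 0 = 13
  Eli: 5 + 4 + 1 + 5 + 3 + 0 + 1 = 19
  Chen: 3 + 3 + 4 + 0 + 1 + 3 + 3 = 17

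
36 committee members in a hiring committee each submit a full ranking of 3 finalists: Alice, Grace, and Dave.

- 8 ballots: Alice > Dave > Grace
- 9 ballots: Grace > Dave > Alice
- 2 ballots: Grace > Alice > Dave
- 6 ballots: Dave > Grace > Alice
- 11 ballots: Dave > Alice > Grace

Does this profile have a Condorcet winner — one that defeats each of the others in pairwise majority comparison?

Yes

Head-to-head results (36 voters total):
Alice vs Grace: Alice wins 19–17.
Alice vs Dave: Dave wins 26–10.
Grace vs Dave: Dave wins 25–11.
Dave beats each rival — Alice (26–10), Grace (25–11) — so Dave is the Condorcet winner.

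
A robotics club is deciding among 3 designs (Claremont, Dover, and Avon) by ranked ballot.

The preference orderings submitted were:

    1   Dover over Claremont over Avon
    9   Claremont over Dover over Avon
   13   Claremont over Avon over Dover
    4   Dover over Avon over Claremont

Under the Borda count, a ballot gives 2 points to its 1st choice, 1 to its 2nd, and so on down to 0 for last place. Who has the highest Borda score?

Borda scores:
  Claremont: 1 + 9·2 + 13·2 + 4·0 = 45
  Dover: 2 + 9·1 + 13·0 + 4·2 = 19
  Avon: 0 + 9·0 + 13·1 + 4·1 = 17
Claremont has the highest total.

Claremont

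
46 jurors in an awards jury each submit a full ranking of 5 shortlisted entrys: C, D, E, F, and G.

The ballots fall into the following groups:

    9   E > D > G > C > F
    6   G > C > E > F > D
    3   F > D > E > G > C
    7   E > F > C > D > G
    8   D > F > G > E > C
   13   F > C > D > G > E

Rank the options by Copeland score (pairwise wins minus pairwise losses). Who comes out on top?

Pairwise results:
  C vs D: C wins 26–20.
  C vs E: E wins 27–19.
  C vs F: F wins 31–15.
  C vs G: G wins 26–20.
  D vs E: D wins 24–22.
  D vs F: F wins 29–17.
  D vs G: D wins 40–6.
  E vs F: F wins 24–22.
  E vs G: G wins 27–19.
  F vs G: F wins 31–15.
Copeland scores (wins − losses):
  C: 1 − 3 = -2
  D: 2 − 2 = 0
  E: 1 − 3 = -2
  F: 4 − 0 = 4
  G: 2 − 2 = 0
F has the best Copeland score.

F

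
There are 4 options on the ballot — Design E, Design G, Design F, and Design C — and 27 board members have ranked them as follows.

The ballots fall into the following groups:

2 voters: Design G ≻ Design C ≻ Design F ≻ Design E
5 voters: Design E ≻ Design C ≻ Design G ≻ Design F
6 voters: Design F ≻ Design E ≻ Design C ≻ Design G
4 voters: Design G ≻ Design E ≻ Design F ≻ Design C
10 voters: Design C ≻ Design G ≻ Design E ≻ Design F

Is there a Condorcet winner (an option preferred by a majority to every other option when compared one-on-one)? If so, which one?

None — there is no Condorcet winner

Head-to-head results (27 voters total):
Design E vs Design G: Design G wins 16–11.
Design E vs Design F: Design E wins 19–8.
Design E vs Design C: Design E wins 15–12.
Design G vs Design F: Design G wins 21–6.
Design G vs Design C: Design C wins 21–6.
Design F vs Design C: Design C wins 17–10.
No candidate beats all others: Design E beats Design C beats Design G beats Design E, a majority cycle.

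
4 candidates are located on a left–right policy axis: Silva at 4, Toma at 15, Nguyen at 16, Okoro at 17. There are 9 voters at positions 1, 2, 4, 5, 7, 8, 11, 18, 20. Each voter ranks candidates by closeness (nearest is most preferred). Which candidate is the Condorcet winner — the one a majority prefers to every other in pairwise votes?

Silva

With single-peaked preferences on a line, the Condorcet winner is the candidate closest to the median voter.
The median voter (position 7) is closest to Silva at 4.
Check: Silva vs Nguyen — voters closer to Silva: 6 of 9.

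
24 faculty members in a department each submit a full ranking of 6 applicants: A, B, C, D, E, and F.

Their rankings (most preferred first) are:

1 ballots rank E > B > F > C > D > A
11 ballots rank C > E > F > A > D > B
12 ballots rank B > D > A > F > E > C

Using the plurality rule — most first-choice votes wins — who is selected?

B

First-place vote totals:
  A: 0
  B: 12
  C: 11
  D: 0
  E: 1
  F: 0
B has the most first-place votes.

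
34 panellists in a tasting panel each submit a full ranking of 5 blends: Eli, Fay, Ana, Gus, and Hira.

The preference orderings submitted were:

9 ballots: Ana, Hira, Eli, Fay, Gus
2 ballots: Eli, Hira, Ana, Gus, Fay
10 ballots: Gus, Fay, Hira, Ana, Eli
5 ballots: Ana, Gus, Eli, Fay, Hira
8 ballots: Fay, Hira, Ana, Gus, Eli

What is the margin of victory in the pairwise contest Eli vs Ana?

30

Ballots ranking Eli above Ana: 2.
Ballots ranking Ana above Eli: 9+10+5+8 = 32.
Ana wins 32–2, a margin of 30.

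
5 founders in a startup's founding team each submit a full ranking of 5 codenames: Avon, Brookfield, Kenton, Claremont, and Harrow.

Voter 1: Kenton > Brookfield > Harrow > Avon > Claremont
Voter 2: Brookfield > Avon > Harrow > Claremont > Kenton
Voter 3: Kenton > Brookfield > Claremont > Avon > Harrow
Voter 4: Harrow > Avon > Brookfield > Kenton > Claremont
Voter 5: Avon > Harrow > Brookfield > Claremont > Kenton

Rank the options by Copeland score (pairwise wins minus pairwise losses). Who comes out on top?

Brookfield

Pairwise results:
  Avon vs Brookfield: Brookfield wins 3–2.
  Avon vs Kenton: Avon wins 3–2.
  Avon vs Claremont: Avon wins 4–1.
  Avon vs Harrow: Avon wins 3–2.
  Brookfield vs Kenton: Brookfield wins 3–2.
  Brookfield vs Claremont: Brookfield wins 5–0.
  Brookfield vs Harrow: Brookfield wins 3–2.
  Kenton vs Claremont: Kenton wins 3–2.
  Kenton vs Harrow: Harrow wins 3–2.
  Claremont vs Harrow: Harrow wins 4–1.
Copeland scores (wins − losses):
  Avon: 3 − 1 = 2
  Brookfield: 4 − 0 = 4
  Kenton: 1 − 3 = -2
  Claremont: 0 − 4 = -4
  Harrow: 2 − 2 = 0
Brookfield has the best Copeland score.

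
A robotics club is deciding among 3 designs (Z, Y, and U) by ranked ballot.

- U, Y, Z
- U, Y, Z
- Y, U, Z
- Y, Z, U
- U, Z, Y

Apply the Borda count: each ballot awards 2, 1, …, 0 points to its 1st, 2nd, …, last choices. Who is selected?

U

Borda scores:
  Z: 0 + 0 + 0 + 1 + 1 = 2
  Y: 1 + 1 + 2 + 2 + 0 = 6
  U: 2 + 2 + 1 + 0 + 2 = 7
U has the highest total.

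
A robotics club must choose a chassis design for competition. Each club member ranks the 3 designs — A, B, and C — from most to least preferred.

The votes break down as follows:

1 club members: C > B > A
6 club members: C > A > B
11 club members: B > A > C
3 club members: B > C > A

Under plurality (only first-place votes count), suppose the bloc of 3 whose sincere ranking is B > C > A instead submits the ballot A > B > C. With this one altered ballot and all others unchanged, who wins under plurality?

First-place totals with the altered ballot: A 3, B 11, C 7.
The winner is unchanged: still B.

B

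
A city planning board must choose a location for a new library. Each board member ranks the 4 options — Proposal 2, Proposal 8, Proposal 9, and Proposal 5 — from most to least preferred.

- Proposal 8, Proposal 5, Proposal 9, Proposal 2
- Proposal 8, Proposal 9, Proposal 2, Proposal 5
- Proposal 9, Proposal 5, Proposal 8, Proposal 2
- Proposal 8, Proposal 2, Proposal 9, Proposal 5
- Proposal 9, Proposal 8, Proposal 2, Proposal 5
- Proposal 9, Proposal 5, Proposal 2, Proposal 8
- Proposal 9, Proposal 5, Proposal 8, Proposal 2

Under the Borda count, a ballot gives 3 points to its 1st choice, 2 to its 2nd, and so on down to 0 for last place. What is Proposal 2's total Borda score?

5

Borda scores:
  Proposal 2: 0 + 1 + 0 + 2 + 1 + 1 + 0 = 5
  Proposal 8: 3 + 3 + 1 + 3 + 2 + 0 + 1 = 13
  Proposal 9: 1 + 2 + 3 + 1 + 3 + 3 + 3 = 16
  Proposal 5: 2 + 0 + 2 + 0 + 0 + 2 + 2 = 8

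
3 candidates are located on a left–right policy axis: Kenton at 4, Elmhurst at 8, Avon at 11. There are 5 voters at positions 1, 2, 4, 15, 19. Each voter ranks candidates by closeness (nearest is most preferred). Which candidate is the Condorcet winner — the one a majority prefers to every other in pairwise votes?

Kenton

With single-peaked preferences on a line, the Condorcet winner is the candidate closest to the median voter.
The median voter (position 4) is closest to Kenton at 4.
Check: Kenton vs Avon — voters closer to Kenton: 3 of 5.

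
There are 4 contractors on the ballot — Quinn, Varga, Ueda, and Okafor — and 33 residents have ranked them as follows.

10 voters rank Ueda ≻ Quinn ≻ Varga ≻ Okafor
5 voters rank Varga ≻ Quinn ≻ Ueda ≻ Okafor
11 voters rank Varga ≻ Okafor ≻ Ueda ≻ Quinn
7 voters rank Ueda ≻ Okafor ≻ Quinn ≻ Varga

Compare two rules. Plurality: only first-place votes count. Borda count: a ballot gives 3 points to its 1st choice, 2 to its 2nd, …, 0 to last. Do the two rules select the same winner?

Plurality first-place counts: Quinn 0, Varga 16, Ueda 17, Okafor 0 → Ueda.
Borda totals: Quinn 37, Varga 58, Ueda 67, Okafor 36 → Ueda.
The two rules agree on Ueda.

Yes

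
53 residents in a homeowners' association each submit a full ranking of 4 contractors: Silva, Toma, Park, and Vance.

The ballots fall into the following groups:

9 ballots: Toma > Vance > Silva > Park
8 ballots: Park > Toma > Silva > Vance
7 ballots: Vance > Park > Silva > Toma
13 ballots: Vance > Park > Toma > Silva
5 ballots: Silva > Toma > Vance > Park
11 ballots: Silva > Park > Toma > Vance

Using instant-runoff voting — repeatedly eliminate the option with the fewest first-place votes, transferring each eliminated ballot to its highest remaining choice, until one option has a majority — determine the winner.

Toma

Round 1: Vance 20, Silva 16, Toma 9, Park 8. Park has the fewest and is eliminated.
Round 2: Vance 20, Toma 17, Silva 16. Silva has the fewest and is eliminated.
Round 3: Toma 33, Vance 20. Toma has a majority.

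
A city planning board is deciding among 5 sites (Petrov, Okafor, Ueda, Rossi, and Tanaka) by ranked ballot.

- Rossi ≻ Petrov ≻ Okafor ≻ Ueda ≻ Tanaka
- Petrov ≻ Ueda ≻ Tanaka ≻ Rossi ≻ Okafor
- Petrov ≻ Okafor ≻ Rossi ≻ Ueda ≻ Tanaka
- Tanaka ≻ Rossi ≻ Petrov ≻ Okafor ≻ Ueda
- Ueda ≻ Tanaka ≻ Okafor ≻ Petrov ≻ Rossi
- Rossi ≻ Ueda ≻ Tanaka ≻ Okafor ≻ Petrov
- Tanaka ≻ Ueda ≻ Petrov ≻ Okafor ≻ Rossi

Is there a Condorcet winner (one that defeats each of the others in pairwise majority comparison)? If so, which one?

Head-to-head results (7 voters total):
Petrov vs Okafor: Petrov wins 5–2.
Petrov vs Ueda: Petrov wins 4–3.
Petrov vs Rossi: Petrov wins 4–3.
Petrov vs Tanaka: Tanaka wins 4–3.
Okafor vs Ueda: Ueda wins 4–3.
Okafor vs Rossi: Rossi wins 4–3.
Okafor vs Tanaka: Tanaka wins 5–2.
Ueda vs Rossi: Rossi wins 4–3.
Ueda vs Tanaka: Ueda wins 5–2.
Rossi vs Tanaka: Tanaka wins 4–3.
No candidate beats all others: Petrov beats Ueda beats Tanaka beats Petrov, a majority cycle.

None — there is no Condorcet winner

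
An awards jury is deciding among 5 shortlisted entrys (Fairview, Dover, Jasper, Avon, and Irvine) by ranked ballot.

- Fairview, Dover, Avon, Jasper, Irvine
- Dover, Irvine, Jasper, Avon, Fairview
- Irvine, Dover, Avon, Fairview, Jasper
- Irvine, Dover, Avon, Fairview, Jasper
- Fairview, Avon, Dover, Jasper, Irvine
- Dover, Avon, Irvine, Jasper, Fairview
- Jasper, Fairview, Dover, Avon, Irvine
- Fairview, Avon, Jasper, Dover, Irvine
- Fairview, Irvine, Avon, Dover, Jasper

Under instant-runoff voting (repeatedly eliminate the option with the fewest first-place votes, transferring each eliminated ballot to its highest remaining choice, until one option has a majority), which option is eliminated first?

Avon

Round 1: Fairview 4, Dover 2, Irvine 2, Jasper 1, Avon 0. Avon has the fewest and is eliminated.
Round 2: Fairview 4, Dover 2, Irvine 2, Jasper 1. Jasper has the fewest and is eliminated.
Round 3: Fairview 5, Dover 2, Irvine 2. Fairview has a majority.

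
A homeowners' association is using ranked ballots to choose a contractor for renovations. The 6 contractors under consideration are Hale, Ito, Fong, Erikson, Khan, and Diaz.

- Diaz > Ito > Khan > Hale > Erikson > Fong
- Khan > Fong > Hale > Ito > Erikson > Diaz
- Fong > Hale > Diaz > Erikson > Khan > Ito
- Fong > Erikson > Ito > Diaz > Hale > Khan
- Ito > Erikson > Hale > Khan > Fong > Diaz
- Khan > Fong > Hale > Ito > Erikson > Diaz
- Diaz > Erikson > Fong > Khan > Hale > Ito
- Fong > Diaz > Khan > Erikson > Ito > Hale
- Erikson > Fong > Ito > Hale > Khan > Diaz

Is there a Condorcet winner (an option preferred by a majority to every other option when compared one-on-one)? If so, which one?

Fong

Head-to-head results (9 voters total):
Hale vs Ito: Ito wins 5–4.
Hale vs Fong: Fong wins 7–2.
Hale vs Erikson: Erikson wins 5–4.
Hale vs Khan: Khan wins 5–4.
Hale vs Diaz: Hale wins 5–4.
Ito vs Fong: Fong wins 7–2.
Ito vs Erikson: Erikson wins 5–4.
Ito vs Khan: Khan wins 5–4.
Ito vs Diaz: Ito wins 5–4.
Fong vs Erikson: Fong wins 5–4.
Fong vs Khan: Fong wins 5–4.
Fong vs Diaz: Fong wins 7–2.
Erikson vs Khan: Erikson wins 5–4.
Erikson vs Diaz: Erikson wins 5–4.
Khan vs Diaz: Diaz wins 5–4.
Fong beats each rival — Hale (7–2), Ito (7–2), Erikson (5–4), Khan (5–4), Diaz (7–2) — so Fong is the Condorcet winner.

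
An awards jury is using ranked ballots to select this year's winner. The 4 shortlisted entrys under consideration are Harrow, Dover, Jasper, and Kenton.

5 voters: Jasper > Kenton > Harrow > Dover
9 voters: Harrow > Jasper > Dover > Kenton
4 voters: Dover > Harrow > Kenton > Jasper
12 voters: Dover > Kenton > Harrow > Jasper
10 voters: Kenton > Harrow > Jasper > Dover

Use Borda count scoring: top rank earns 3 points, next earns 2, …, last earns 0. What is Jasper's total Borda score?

43

Borda scores:
  Harrow: 5·1 + 9·3 + 4·2 + 12·1 + 10·2 = 72
  Dover: 5·0 + 9·1 + 4·3 + 12·3 + 10·0 = 57
  Jasper: 5·3 + 9·2 + 4·0 + 12·0 + 10·1 = 43
  Kenton: 5·2 + 9·0 + 4·1 + 12·2 + 10·3 = 68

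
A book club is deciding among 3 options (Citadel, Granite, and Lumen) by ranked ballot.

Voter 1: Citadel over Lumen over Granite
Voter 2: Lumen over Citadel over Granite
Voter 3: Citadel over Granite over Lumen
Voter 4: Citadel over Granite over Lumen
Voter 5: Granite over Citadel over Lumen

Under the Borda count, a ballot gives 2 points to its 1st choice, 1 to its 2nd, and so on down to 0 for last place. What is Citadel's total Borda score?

8

Borda scores:
  Citadel: 2 + 1 + 2 + 2 + 1 = 8
  Granite: 0 + 0 + 1 + 1 + 2 = 4
  Lumen: 1 + 2 + 0 + 0 + 0 = 3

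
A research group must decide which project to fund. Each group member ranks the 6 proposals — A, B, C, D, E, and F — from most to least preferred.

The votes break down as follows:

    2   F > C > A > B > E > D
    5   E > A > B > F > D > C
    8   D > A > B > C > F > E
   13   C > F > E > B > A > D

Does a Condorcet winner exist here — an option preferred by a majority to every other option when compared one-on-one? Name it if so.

C

Head-to-head results (28 voters total):
A vs B: A wins 15–13.
A vs C: C wins 15–13.
A vs D: A wins 20–8.
A vs E: E wins 18–10.
A vs F: F wins 15–13.
B vs C: C wins 15–13.
B vs D: B wins 20–8.
B vs E: E wins 18–10.
B vs F: F wins 15–13.
C vs D: C wins 15–13.
C vs E: C wins 23–5.
C vs F: C wins 21–7.
D vs E: E wins 20–8.
D vs F: F wins 20–8.
E vs F: F wins 23–5.
C beats each rival — A (15–13), B (15–13), D (15–13), E (23–5), F (21–7) — so C is the Condorcet winner.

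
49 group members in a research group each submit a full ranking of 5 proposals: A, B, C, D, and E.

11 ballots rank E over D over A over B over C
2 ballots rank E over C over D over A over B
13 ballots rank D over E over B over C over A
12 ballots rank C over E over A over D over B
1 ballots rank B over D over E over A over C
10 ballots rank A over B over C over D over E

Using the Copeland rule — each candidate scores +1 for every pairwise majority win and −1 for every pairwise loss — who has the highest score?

E

Pairwise results:
  A vs B: A wins 35–14.
  A vs C: C wins 27–22.
  A vs D: D wins 27–22.
  A vs E: E wins 39–10.
  B vs C: B wins 35–14.
  B vs D: D wins 38–11.
  B vs E: E wins 38–11.
  C vs D: D wins 25–24.
  C vs E: E wins 27–22.
  D vs E: E wins 25–24.
Copeland scores (wins − losses):
  A: 1 − 3 = -2
  B: 1 − 3 = -2
  C: 1 − 3 = -2
  D: 3 − 1 = 2
  E: 4 − 0 = 4
E has the best Copeland score.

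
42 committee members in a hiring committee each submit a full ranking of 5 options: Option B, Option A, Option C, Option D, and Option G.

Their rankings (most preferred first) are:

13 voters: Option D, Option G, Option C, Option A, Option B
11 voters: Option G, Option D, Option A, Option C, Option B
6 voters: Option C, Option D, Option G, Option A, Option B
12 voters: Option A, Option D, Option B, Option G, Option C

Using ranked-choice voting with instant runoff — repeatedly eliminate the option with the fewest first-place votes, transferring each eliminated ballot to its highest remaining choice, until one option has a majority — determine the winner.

Round 1: Option D 13, Option A 12, Option G 11, Option C 6, Option B 0. Option B has the fewest and is eliminated.
Round 2: Option D 13, Option A 12, Option G 11, Option C 6. Option C has the fewest and is eliminated.
Round 3: Option D 19, Option A 12, Option G 11. Option G has the fewest and is eliminated.
Round 4: Option D 30, Option A 12. Option D has a majority.

Option D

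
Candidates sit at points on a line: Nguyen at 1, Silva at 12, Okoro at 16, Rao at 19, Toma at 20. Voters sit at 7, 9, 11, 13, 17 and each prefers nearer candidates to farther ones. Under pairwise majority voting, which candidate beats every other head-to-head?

Silva

With single-peaked preferences on a line, the Condorcet winner is the candidate closest to the median voter.
The median voter (position 11) is closest to Silva at 12.
Check: Silva vs Toma — voters closer to Silva: 4 of 5.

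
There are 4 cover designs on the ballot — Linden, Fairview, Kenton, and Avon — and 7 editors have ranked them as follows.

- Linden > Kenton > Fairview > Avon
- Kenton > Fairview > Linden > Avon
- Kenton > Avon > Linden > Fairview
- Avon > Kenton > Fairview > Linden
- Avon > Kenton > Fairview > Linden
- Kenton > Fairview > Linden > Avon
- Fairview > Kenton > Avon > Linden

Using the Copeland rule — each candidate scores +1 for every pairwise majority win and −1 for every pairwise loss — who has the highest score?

Kenton

Pairwise results:
  Linden vs Fairview: Fairview wins 5–2.
  Linden vs Kenton: Kenton wins 6–1.
  Linden vs Avon: Avon wins 4–3.
  Fairview vs Kenton: Kenton wins 6–1.
  Fairview vs Avon: Fairview wins 4–3.
  Kenton vs Avon: Kenton wins 5–2.
Copeland scores (wins − losses):
  Linden: 0 − 3 = -3
  Fairview: 2 − 1 = 1
  Kenton: 3 − 0 = 3
  Avon: 1 − 2 = -1
Kenton has the best Copeland score.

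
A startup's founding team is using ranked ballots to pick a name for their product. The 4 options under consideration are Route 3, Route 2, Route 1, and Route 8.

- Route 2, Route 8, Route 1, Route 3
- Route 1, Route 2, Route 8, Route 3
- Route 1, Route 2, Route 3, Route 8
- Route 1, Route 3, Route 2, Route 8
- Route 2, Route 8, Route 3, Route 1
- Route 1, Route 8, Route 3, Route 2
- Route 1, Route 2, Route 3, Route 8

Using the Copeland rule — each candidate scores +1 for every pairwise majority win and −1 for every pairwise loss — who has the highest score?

Route 1

Pairwise results:
  Route 3 vs Route 2: Route 2 wins 5–2.
  Route 3 vs Route 1: Route 1 wins 6–1.
  Route 3 vs Route 8: Route 8 wins 4–3.
  Route 2 vs Route 1: Route 1 wins 5–2.
  Route 2 vs Route 8: Route 2 wins 6–1.
  Route 1 vs Route 8: Route 1 wins 5–2.
Copeland scores (wins − losses):
  Route 3: 0 − 3 = -3
  Route 2: 2 − 1 = 1
  Route 1: 3 − 0 = 3
  Route 8: 1 − 2 = -1
Route 1 has the best Copeland score.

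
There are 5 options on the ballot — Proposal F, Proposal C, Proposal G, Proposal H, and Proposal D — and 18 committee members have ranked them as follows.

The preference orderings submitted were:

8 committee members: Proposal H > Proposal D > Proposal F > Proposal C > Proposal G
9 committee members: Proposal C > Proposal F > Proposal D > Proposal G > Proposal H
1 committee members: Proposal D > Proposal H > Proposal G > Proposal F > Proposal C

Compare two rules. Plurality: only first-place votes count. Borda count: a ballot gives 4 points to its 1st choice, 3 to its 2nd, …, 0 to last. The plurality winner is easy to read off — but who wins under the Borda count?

Proposal D

Plurality first-place counts: Proposal F 0, Proposal C 9, Proposal G 0, Proposal H 8, Proposal D 1 → Proposal C.
Borda totals: Proposal F 44, Proposal C 44, Proposal G 11, Proposal H 35, Proposal D 46 → Proposal D.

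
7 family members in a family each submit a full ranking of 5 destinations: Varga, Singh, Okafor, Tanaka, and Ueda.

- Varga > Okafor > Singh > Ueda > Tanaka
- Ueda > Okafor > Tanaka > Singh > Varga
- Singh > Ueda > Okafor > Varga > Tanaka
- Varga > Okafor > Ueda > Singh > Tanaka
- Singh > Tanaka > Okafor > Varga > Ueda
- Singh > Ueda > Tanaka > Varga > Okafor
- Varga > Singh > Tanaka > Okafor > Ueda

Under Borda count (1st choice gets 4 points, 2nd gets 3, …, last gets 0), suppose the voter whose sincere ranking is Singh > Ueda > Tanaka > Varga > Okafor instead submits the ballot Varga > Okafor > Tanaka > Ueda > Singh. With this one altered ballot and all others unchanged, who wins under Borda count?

Borda totals with the altered ballot: Varga 18, Singh 15, Okafor 17, Tanaka 9, Ueda 11.
The switch changes the winner from Singh to Varga.

Varga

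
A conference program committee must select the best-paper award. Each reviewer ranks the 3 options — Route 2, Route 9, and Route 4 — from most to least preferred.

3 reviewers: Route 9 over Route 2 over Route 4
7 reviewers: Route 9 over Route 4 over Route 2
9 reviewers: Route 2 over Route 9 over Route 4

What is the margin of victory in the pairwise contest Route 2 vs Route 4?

Ballots ranking Route 2 above Route 4: 3+9 = 12.
Ballots ranking Route 4 above Route 2: 7.
Route 2 wins 12–7, a margin of 5.

5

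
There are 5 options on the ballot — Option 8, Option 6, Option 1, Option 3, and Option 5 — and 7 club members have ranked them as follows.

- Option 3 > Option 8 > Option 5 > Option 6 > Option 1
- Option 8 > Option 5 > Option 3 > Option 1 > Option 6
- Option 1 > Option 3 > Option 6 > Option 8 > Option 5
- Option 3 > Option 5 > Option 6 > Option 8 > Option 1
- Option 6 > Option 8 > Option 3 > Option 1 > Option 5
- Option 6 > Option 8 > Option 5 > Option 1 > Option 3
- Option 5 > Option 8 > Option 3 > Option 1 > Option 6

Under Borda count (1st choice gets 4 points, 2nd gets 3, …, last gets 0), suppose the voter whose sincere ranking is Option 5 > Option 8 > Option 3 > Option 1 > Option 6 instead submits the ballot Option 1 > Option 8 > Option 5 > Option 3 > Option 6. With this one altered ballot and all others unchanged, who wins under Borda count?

Option 8

Borda totals with the altered ballot: Option 8 18, Option 6 13, Option 1 11, Option 3 16, Option 5 12.
The winner is unchanged: still Option 8.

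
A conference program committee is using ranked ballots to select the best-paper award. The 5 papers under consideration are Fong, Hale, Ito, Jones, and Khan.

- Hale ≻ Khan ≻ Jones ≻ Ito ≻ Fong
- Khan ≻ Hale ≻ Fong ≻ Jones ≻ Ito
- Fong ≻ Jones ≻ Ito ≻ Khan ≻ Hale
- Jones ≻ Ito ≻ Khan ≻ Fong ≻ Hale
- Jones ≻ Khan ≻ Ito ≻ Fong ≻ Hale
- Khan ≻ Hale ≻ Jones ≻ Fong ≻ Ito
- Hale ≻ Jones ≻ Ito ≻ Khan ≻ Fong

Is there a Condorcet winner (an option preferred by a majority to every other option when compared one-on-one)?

Head-to-head results (7 voters total):
Fong vs Hale: Hale wins 4–3.
Fong vs Ito: Ito wins 4–3.
Fong vs Jones: Jones wins 5–2.
Fong vs Khan: Khan wins 6–1.
Hale vs Ito: Hale wins 4–3.
Hale vs Jones: Hale wins 4–3.
Hale vs Khan: Khan wins 5–2.
Ito vs Jones: Jones wins 7–0.
Ito vs Khan: Khan wins 4–3.
Jones vs Khan: Jones wins 4–3.
No candidate beats all others: Hale beats Jones beats Khan beats Hale, a majority cycle.

No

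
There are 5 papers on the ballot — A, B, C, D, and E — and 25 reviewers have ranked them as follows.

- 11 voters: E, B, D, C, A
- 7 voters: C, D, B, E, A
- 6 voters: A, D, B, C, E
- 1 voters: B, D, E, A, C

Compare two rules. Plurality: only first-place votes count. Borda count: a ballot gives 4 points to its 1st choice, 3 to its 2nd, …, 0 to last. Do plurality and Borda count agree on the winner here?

No

Plurality first-place counts: A 6, B 1, C 7, D 0, E 11 → E.
Borda totals: A 25, B 63, C 45, D 64, E 53 → D.
The two rules disagree: plurality picks E, Borda picks D.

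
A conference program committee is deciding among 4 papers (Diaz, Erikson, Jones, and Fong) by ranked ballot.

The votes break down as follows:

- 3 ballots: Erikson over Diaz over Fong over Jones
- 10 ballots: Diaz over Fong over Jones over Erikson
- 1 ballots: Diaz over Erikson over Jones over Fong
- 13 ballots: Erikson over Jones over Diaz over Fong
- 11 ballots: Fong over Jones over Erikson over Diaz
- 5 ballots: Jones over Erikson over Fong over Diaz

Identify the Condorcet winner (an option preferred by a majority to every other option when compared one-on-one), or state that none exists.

No Condorcet winner

Head-to-head results (43 voters total):
Diaz vs Erikson: Erikson wins 32–11.
Diaz vs Jones: Jones wins 29–14.
Diaz vs Fong: Diaz wins 27–16.
Erikson vs Jones: Jones wins 26–17.
Erikson vs Fong: Erikson wins 22–21.
Jones vs Fong: Fong wins 24–19.
No candidate beats all others: Diaz beats Fong beats Jones beats Diaz, a majority cycle.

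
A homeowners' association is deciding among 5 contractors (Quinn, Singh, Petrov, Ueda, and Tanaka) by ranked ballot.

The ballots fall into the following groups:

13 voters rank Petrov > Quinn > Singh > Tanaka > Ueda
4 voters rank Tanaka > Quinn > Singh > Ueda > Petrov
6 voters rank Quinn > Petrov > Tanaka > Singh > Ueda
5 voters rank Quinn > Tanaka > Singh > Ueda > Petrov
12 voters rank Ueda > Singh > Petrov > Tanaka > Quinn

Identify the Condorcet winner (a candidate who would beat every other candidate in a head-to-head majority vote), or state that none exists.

Head-to-head results (40 voters total):
Quinn vs Singh: Quinn wins 28–12.
Quinn vs Petrov: Petrov wins 25–15.
Quinn vs Ueda: Quinn wins 28–12.
Quinn vs Tanaka: Quinn wins 24–16.
Singh vs Petrov: Singh wins 21–19.
Singh vs Ueda: Singh wins 28–12.
Singh vs Tanaka: Singh wins 25–15.
Petrov vs Ueda: Ueda wins 21–19.
Petrov vs Tanaka: Petrov wins 31–9.
Ueda vs Tanaka: Tanaka wins 28–12.
No candidate beats all others: Quinn beats Singh beats Petrov beats Quinn, a majority cycle.

None — there is no Condorcet winner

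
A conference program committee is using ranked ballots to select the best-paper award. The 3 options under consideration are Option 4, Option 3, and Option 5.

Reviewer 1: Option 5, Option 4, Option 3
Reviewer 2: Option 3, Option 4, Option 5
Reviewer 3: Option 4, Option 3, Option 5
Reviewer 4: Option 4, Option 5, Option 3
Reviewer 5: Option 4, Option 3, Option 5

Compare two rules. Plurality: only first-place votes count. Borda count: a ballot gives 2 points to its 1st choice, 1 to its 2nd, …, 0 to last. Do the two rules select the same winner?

Yes

Plurality first-place counts: Option 4 3, Option 3 1, Option 5 1 → Option 4.
Borda totals: Option 4 8, Option 3 4, Option 5 3 → Option 4.
The two rules agree on Option 4.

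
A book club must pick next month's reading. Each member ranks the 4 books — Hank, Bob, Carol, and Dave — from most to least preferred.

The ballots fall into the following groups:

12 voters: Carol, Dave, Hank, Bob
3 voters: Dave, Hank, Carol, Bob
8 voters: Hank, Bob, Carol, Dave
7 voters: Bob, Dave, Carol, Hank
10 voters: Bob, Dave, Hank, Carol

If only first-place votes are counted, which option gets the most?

First-place vote totals:
  Hank: 8
  Bob: 17
  Carol: 12
  Dave: 3
Bob has the most first-place votes.

Bob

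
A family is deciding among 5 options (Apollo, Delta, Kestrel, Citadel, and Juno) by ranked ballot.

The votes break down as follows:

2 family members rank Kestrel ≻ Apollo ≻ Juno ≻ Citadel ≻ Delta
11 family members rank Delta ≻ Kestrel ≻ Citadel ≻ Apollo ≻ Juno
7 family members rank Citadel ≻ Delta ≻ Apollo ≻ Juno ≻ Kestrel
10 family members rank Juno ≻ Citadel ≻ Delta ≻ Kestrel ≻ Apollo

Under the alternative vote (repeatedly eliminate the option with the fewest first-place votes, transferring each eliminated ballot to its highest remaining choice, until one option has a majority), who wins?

Delta

Round 1: Delta 11, Juno 10, Citadel 7, Kestrel 2, Apollo 0. Apollo has the fewest and is eliminated.
Round 2: Delta 11, Juno 10, Citadel 7, Kestrel 2. Kestrel has the fewest and is eliminated.
Round 3: Juno 12, Delta 11, Citadel 7. Citadel has the fewest and is eliminated.
Round 4: Delta 18, Juno 12. Delta has a majority.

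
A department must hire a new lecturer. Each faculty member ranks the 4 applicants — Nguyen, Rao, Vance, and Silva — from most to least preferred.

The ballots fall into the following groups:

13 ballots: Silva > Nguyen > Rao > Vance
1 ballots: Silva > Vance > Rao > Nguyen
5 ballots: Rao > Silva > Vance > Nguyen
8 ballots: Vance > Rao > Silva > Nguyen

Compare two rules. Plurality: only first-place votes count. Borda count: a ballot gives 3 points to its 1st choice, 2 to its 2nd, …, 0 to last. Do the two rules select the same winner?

Plurality first-place counts: Nguyen 0, Rao 5, Vance 8, Silva 14 → Silva.
Borda totals: Nguyen 26, Rao 45, Vance 31, Silva 60 → Silva.
The two rules agree on Silva.

Yes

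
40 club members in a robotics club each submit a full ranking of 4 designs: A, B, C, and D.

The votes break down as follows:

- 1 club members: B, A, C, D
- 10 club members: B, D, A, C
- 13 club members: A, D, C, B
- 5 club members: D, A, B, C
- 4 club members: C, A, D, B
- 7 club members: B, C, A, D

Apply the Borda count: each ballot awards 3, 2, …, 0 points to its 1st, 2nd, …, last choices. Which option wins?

A

Borda scores:
  A: 2 + 10·1 + 13·3 + 5·2 + 4·2 + 7·1 = 76
  B: 3 + 10·3 + 13·0 + 5·1 + 4·0 + 7·3 = 59
  C: 1 + 10·0 + 13·1 + 5·0 + 4·3 + 7·2 = 40
  D: 0 + 10·2 + 13·2 + 5·3 + 4·1 + 7·0 = 65
A has the highest total.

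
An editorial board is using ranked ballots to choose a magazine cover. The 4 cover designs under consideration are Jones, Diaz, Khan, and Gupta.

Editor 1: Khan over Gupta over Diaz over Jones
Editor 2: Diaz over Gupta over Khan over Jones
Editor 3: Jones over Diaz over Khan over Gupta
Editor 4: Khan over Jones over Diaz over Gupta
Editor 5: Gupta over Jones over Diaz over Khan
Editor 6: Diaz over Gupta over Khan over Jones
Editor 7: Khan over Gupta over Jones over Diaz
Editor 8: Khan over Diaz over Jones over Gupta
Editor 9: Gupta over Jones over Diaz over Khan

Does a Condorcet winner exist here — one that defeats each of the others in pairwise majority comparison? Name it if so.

No Condorcet winner

Head-to-head results (9 voters total):
Jones vs Diaz: Jones wins 5–4.
Jones vs Khan: Khan wins 6–3.
Jones vs Gupta: Gupta wins 6–3.
Diaz vs Khan: Diaz wins 5–4.
Diaz vs Gupta: Diaz wins 5–4.
Khan vs Gupta: Khan wins 5–4.
No candidate beats all others: Jones beats Diaz beats Khan beats Jones, a majority cycle.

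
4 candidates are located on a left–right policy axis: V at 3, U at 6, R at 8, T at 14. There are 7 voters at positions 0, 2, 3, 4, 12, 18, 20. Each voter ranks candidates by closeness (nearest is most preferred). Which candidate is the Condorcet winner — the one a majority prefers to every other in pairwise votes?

With single-peaked preferences on a line, the Condorcet winner is the candidate closest to the median voter.
The median voter (position 4) is closest to V at 3.
Check: V vs T — voters closer to V: 4 of 7.

V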